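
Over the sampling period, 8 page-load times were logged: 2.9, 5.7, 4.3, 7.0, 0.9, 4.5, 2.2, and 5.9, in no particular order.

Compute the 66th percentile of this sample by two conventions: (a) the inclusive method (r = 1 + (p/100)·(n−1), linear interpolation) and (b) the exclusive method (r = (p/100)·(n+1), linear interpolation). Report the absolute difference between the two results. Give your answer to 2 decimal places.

Sorted: 0.9, 2.2, 2.9, 4.3, 4.5, 5.7, 5.9, 7.0.
n = 8.
(a) r = 5.62; between ranks 5 (4.5) and 6 (5.7): 5.244.
(b) r = 5.94; between ranks 5 (4.5) and 6 (5.7): 5.628.
|5.244 − 5.628| = 0.384.

0.38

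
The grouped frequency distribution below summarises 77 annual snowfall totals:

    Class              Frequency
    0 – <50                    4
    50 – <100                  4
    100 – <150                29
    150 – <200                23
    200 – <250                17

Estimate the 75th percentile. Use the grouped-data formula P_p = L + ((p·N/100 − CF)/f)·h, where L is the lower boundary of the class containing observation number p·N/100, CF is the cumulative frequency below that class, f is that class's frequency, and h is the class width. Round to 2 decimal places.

N = 77; target position k = 75/100 · 77 = 57.75.
Cumulative frequencies: 4, 8, 37, 60, 77.
Observation 57.75 falls in the class 150 – <200.
L = 150, CF = 37, f = 23, h = 50.
P75 = 150 + ((57.75 − 37)/23)·50 = 150 + 45.1087 = 195.109.

195.11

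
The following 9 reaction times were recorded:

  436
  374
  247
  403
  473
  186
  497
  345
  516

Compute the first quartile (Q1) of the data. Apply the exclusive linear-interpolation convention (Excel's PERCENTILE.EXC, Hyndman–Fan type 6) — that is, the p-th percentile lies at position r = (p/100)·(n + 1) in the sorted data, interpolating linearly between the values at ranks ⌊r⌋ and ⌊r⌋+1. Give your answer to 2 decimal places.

Sorted: 186, 247, 345, 374, 403, 436, 473, 497, 516.
n = 9.
r = (25/100)·(9 + 1) = 2.5.
Rank 2 is 247 and rank 3 is 345.
Interpolate: 247 + 0.5·(345 − 247) = 247 + 0.5·98 = 296.

296.00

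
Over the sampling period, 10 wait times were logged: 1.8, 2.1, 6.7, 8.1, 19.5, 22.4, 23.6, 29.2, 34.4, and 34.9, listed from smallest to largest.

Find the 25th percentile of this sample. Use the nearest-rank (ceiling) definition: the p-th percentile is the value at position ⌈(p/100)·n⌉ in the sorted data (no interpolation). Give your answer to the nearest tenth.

6.7

n = 10.
Position = ⌈25/100 · 10⌉ = ⌈2.5⌉ = 3.
The value at rank 3 is 6.7.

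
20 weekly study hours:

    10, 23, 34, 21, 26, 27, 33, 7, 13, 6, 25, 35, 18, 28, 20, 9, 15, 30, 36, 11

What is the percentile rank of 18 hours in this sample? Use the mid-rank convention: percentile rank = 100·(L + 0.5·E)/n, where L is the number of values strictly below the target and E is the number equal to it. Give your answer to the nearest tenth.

Sorted: 6, 7, 9, 10, 11, 13, 15, 18, 20, 21, 23, 25, 26, 27, 28, 30, 33, 34, 35, 36.
Count below 18: L = 7; count equal: E = 1; n = 20.
Percentile rank = 100·(7 + 0.5·1)/20 = 100·7.5/20 = 37.5.

37.5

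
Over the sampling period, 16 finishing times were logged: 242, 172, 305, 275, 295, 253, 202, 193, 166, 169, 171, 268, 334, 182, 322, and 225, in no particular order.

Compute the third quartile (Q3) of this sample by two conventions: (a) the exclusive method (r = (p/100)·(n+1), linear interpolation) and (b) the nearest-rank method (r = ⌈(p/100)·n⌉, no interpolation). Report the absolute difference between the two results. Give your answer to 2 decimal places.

15.00

Sorted: 166, 169, 171, 172, 182, 193, 202, 225, 242, 253, 268, 275, 295, 305, 322, 334.
n = 16.
(a) r = 12.75; between ranks 12 (275) and 13 (295): 290.
(b) the nearest-rank method: rank 12 → 275.
|290 − 275| = 15.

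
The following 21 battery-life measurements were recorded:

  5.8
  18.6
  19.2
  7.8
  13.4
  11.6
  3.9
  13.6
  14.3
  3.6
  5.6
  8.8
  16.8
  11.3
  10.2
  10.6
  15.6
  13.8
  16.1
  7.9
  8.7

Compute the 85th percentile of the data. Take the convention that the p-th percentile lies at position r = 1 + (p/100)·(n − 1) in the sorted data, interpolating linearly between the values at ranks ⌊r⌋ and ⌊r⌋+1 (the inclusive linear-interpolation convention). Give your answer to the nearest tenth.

16.1

Sorted: 3.6, 3.9, 5.6, 5.8, 7.8, 7.9, 8.7, 8.8, 10.2, 10.6, 11.3, 11.6, 13.4, 13.6, 13.8, 14.3, 15.6, 16.1, 16.8, 18.6, 19.2.
n = 21.
r = 1 + (85/100)·(21 − 1) = 1 + 17 = 18.
r is an integer, so P85 is the value at rank 18: 16.1.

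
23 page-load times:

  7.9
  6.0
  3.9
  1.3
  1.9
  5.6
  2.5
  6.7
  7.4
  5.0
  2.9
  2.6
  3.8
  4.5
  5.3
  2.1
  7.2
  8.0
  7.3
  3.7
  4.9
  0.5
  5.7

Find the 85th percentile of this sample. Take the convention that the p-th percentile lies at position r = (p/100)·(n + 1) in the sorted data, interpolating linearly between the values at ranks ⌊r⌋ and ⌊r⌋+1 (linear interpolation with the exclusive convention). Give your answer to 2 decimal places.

Sorted: 0.5, 1.3, 1.9, 2.1, 2.5, 2.6, 2.9, 3.7, 3.8, 3.9, 4.5, 4.9, 5.0, 5.3, 5.6, 5.7, 6.0, 6.7, 7.2, 7.3, 7.4, 7.9, 8.0.
n = 23.
r = (85/100)·(23 + 1) = 20.4.
Rank 20 is 7.3 and rank 21 is 7.4.
Interpolate: 7.3 + 0.4·(7.4 − 7.3) = 7.3 + 0.4·0.1 = 7.34.

7.34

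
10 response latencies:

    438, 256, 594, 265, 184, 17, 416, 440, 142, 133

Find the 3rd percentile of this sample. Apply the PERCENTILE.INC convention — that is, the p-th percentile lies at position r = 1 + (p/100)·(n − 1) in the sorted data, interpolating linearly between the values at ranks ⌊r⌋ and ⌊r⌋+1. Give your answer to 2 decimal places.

Sorted: 17, 133, 142, 184, 256, 265, 416, 438, 440, 594.
n = 10.
r = 1 + (3/100)·(10 − 1) = 1 + 0.27 = 1.27.
Rank 1 is 17 and rank 2 is 133.
Interpolate: 17 + 0.27·(133 − 17) = 17 + 0.27·116 = 48.32.

48.32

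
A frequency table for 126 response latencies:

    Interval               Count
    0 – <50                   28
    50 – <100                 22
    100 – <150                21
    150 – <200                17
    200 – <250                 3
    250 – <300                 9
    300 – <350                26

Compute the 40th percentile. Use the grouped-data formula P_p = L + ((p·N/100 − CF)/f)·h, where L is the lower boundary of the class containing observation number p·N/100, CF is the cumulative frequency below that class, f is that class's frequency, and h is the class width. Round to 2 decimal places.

100.95

N = 126; target position k = 40/100 · 126 = 50.4.
Cumulative frequencies: 28, 50, 71, 88, 91, 100, 126.
Observation 50.4 falls in the class 100 – <150.
L = 100, CF = 50, f = 21, h = 50.
P40 = 100 + ((50.4 − 50)/21)·50 = 100 + 0.952381 = 100.952.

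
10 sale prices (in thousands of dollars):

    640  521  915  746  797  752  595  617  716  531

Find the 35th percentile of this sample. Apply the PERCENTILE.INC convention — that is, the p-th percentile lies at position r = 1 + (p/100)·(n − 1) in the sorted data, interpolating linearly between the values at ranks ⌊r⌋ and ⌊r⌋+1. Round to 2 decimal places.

620.45

Sorted: 521, 531, 595, 617, 640, 716, 746, 752, 797, 915.
n = 10.
r = 1 + (35/100)·(10 − 1) = 1 + 3.15 = 4.15.
Rank 4 is 617 and rank 5 is 640.
Interpolate: 617 + 0.15·(640 − 617) = 617 + 0.15·23 = 620.45.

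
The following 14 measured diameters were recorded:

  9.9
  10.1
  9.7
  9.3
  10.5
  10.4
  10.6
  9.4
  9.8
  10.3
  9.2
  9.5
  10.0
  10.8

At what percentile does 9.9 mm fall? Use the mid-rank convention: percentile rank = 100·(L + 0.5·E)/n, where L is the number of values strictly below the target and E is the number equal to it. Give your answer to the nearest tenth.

46.4

Sorted: 9.2, 9.3, 9.4, 9.5, 9.7, 9.8, 9.9, 10.0, 10.1, 10.3, 10.4, 10.5, 10.6, 10.8.
Count below 9.9: L = 6; count equal: E = 1; n = 14.
Percentile rank = 100·(6 + 0.5·1)/14 = 100·6.5/14 = 46.43.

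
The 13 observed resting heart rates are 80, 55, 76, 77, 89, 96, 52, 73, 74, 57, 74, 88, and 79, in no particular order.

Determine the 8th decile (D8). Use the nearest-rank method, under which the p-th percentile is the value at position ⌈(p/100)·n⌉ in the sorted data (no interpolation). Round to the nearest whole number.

Sorted: 52, 55, 57, 73, 74, 74, 76, 77, 79, 80, 88, 89, 96.
n = 13.
Position = ⌈80/100 · 13⌉ = ⌈10.4⌉ = 11.
The value at rank 11 is 88.

88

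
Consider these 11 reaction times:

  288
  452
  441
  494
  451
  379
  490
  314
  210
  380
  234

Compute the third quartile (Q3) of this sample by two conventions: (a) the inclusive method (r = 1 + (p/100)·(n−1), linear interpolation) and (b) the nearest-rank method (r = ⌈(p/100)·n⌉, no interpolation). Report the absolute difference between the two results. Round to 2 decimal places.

0.50

Sorted: 210, 234, 288, 314, 379, 380, 441, 451, 452, 490, 494.
n = 11.
(a) r = 8.5; between ranks 8 (451) and 9 (452): 451.5.
(b) the nearest-rank method: rank 9 → 452.
|451.5 − 452| = 0.5.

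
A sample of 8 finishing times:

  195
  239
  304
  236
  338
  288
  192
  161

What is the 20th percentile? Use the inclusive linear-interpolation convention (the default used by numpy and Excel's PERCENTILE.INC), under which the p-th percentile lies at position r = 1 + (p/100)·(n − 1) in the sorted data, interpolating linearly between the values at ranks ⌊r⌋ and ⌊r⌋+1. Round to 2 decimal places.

193.20

Sorted: 161, 192, 195, 236, 239, 288, 304, 338.
n = 8.
r = 1 + (20/100)·(8 − 1) = 1 + 1.4 = 2.4.
Rank 2 is 192 and rank 3 is 195.
Interpolate: 192 + 0.4·(195 − 192) = 192 + 0.4·3 = 193.2.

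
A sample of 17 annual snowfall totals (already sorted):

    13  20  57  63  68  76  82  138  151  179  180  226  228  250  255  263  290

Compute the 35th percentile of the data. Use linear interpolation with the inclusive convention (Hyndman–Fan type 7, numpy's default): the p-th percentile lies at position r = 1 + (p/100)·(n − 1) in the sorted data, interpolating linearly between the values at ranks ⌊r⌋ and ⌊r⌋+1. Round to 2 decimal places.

n = 17.
r = 1 + (35/100)·(17 − 1) = 1 + 5.6 = 6.6.
Rank 6 is 76 and rank 7 is 82.
Interpolate: 76 + 0.6·(82 − 76) = 76 + 0.6·6 = 79.6.

79.60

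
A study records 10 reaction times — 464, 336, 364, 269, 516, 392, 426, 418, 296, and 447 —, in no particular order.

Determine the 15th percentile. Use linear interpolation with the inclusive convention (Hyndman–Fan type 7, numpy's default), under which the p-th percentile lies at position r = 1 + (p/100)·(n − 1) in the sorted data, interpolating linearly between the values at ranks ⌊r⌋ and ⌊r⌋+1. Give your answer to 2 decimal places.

Sorted: 269, 296, 336, 364, 392, 418, 426, 447, 464, 516.
n = 10.
r = 1 + (15/100)·(10 − 1) = 1 + 1.35 = 2.35.
Rank 2 is 296 and rank 3 is 336.
Interpolate: 296 + 0.35·(336 − 296) = 296 + 0.35·40 = 310.

310.00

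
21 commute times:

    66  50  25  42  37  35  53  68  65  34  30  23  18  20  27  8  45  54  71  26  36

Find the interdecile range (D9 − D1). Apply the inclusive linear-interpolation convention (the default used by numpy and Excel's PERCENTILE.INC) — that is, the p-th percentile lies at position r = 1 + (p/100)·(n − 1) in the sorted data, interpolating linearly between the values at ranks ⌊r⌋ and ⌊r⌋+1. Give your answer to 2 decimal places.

Sorted: 8, 18, 20, 23, 25, 26, 27, 30, 34, 35, 36, 37, 42, 45, 50, 53, 54, 65, 66, 68, 71.
n = 21.
P10: r = 3 (integer) → 20.
P90: r = 19 (integer) → 66.
Difference: 66 − 20 = 46.

46.00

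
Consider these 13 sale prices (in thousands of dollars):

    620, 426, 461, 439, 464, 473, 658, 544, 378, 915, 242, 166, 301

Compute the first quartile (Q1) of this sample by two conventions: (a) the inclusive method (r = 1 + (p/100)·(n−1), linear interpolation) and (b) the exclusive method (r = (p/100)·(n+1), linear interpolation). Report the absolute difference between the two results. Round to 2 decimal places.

Sorted: 166, 242, 301, 378, 426, 439, 461, 464, 473, 544, 620, 658, 915.
n = 13.
(a) r = 4 → value at rank 4 = 378.
(b) r = 3.5; between ranks 3 (301) and 4 (378): 339.5.
|378 − 339.5| = 38.5.

38.50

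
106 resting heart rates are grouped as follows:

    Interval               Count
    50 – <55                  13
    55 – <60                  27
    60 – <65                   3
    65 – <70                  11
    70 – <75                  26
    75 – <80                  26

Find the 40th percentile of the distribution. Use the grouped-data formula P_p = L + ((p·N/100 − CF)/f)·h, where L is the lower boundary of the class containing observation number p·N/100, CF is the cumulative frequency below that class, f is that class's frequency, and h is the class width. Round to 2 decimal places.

N = 106; target position k = 40/100 · 106 = 42.4.
Cumulative frequencies: 13, 40, 43, 54, 80, 106.
Observation 42.4 falls in the class 60 – <65.
L = 60, CF = 40, f = 3, h = 5.
P40 = 60 + ((42.4 − 40)/3)·5 = 60 + 4 = 64.

64.00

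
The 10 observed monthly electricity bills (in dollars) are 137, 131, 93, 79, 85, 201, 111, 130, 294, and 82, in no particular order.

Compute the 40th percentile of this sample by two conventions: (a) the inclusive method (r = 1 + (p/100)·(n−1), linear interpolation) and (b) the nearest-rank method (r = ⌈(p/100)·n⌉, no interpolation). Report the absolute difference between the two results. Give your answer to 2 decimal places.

Sorted: 79, 82, 85, 93, 111, 130, 131, 137, 201, 294.
n = 10.
(a) r = 4.6; between ranks 4 (93) and 5 (111): 103.8.
(b) the nearest-rank method: rank 4 → 93.
|103.8 − 93| = 10.8.

10.80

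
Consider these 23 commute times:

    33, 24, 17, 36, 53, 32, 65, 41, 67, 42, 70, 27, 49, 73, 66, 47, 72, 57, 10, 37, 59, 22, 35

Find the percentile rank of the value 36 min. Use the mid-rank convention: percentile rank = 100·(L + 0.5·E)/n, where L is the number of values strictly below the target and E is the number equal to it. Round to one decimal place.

37.0

Sorted: 10, 17, 22, 24, 27, 32, 33, 35, 36, 37, 41, 42, 47, 49, 53, 57, 59, 65, 66, 67, 70, 72, 73.
Count below 36: L = 8; count equal: E = 1; n = 23.
Percentile rank = 100·(8 + 0.5·1)/23 = 100·8.5/23 = 36.96.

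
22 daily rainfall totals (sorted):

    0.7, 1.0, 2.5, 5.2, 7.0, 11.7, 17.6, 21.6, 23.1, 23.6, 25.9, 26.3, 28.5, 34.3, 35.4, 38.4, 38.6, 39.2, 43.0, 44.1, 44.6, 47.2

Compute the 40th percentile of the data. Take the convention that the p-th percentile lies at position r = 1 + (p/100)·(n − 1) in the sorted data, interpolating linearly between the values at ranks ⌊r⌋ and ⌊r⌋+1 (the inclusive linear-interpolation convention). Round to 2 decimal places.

23.30

n = 22.
r = 1 + (40/100)·(22 − 1) = 1 + 8.4 = 9.4.
Rank 9 is 23.1 and rank 10 is 23.6.
Interpolate: 23.1 + 0.4·(23.6 − 23.1) = 23.1 + 0.4·0.5 = 23.3.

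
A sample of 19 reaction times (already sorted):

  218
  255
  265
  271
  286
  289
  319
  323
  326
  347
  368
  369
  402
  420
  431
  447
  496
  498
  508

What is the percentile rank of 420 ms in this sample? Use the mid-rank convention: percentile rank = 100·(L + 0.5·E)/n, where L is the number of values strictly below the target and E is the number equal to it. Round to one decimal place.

71.1

Count below 420: L = 13; count equal: E = 1; n = 19.
Percentile rank = 100·(13 + 0.5·1)/19 = 100·13.5/19 = 71.05.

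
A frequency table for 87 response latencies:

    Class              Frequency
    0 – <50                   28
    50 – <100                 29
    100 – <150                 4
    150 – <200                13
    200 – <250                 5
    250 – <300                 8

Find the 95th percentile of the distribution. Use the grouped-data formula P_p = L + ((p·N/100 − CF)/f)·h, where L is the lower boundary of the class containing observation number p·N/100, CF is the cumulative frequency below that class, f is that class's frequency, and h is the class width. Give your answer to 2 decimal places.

272.81

N = 87; target position k = 95/100 · 87 = 82.65.
Cumulative frequencies: 28, 57, 61, 74, 79, 87.
Observation 82.65 falls in the class 250 – <300.
L = 250, CF = 79, f = 8, h = 50.
P95 = 250 + ((82.65 − 79)/8)·50 = 250 + 22.8125 = 272.812.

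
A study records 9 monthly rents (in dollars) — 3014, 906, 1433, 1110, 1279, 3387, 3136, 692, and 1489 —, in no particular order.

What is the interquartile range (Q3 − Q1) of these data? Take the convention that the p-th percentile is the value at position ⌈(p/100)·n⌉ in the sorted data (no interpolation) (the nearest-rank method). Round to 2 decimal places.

1904.00

Sorted: 692, 906, 1110, 1279, 1433, 1489, 3014, 3136, 3387.
n = 9.
P25: rank ⌈25/100·9⌉ = 3 → 1110.
P75: rank ⌈75/100·9⌉ = 7 → 3014.
Difference: 3014 − 1110 = 1904.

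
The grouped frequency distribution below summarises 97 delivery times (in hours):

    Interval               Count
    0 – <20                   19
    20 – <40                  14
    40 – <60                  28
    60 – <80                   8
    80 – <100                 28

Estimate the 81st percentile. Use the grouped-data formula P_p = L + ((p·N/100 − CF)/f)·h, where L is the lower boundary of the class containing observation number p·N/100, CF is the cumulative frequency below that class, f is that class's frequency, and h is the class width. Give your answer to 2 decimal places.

86.84

N = 97; target position k = 81/100 · 97 = 78.57.
Cumulative frequencies: 19, 33, 61, 69, 97.
Observation 78.57 falls in the class 80 – <100.
L = 80, CF = 69, f = 28, h = 20.
P81 = 80 + ((78.57 − 69)/28)·20 = 80 + 6.83571 = 86.8357.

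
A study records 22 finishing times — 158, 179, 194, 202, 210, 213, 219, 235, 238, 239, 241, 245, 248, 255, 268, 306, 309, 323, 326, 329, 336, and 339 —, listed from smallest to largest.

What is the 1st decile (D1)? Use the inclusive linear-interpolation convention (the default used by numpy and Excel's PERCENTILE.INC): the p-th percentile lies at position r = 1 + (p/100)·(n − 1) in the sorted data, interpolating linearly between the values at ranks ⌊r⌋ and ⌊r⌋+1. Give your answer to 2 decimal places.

n = 22.
r = 1 + (10/100)·(22 − 1) = 1 + 2.1 = 3.1.
Rank 3 is 194 and rank 4 is 202.
Interpolate: 194 + 0.1·(202 − 194) = 194 + 0.1·8 = 194.8.

194.80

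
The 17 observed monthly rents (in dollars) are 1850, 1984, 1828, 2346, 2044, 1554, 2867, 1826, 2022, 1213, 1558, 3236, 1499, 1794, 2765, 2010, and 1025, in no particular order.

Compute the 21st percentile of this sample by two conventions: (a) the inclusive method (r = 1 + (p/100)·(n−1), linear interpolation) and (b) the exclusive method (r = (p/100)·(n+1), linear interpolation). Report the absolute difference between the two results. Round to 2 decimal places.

Sorted: 1025, 1213, 1499, 1554, 1558, 1794, 1826, 1828, 1850, 1984, 2010, 2022, 2044, 2346, 2765, 2867, 3236.
n = 17.
(a) r = 4.36; between ranks 4 (1554) and 5 (1558): 1555.44.
(b) r = 3.78; between ranks 3 (1499) and 4 (1554): 1541.9.
|1555.44 − 1541.9| = 13.54.

13.54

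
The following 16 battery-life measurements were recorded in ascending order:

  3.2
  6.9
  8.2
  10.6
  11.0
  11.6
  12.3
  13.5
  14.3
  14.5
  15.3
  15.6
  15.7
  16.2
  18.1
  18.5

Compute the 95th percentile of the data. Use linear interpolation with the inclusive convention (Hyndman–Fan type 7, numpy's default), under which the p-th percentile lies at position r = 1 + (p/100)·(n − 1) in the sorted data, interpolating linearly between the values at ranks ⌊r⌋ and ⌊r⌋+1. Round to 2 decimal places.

18.20

n = 16.
r = 1 + (95/100)·(16 − 1) = 1 + 14.25 = 15.25.
Rank 15 is 18.1 and rank 16 is 18.5.
Interpolate: 18.1 + 0.25·(18.5 − 18.1) = 18.1 + 0.25·0.4 = 18.2.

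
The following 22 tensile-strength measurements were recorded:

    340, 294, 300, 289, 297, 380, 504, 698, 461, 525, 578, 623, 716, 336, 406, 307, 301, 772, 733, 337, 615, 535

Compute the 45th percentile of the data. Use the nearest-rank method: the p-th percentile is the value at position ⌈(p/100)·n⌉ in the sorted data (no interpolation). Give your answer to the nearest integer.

Sorted: 289, 294, 297, 300, 301, 307, 336, 337, 340, 380, 406, 461, 504, 525, 535, 578, 615, 623, 698, 716, 733, 772.
n = 22.
Position = ⌈45/100 · 22⌉ = ⌈9.9⌉ = 10.
The value at rank 10 is 380.

380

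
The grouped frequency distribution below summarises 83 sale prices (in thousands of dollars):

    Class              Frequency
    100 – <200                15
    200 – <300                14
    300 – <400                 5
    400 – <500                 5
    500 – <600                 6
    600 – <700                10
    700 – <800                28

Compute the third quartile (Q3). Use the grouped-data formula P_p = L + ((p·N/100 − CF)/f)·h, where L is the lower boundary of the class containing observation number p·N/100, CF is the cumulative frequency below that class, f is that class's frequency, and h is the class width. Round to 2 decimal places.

N = 83; target position k = 75/100 · 83 = 62.25.
Cumulative frequencies: 15, 29, 34, 39, 45, 55, 83.
Observation 62.25 falls in the class 700 – <800.
L = 700, CF = 55, f = 28, h = 100.
P75 = 700 + ((62.25 − 55)/28)·100 = 700 + 25.8929 = 725.893.

725.89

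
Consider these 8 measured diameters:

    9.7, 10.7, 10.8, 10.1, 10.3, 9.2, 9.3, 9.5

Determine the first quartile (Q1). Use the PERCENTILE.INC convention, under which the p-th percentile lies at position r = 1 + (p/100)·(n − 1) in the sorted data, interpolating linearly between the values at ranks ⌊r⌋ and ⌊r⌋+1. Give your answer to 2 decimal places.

9.45

Sorted: 9.2, 9.3, 9.5, 9.7, 10.1, 10.3, 10.7, 10.8.
n = 8.
r = 1 + (25/100)·(8 − 1) = 1 + 1.75 = 2.75.
Rank 2 is 9.3 and rank 3 is 9.5.
Interpolate: 9.3 + 0.75·(9.5 − 9.3) = 9.3 + 0.75·0.2 = 9.45.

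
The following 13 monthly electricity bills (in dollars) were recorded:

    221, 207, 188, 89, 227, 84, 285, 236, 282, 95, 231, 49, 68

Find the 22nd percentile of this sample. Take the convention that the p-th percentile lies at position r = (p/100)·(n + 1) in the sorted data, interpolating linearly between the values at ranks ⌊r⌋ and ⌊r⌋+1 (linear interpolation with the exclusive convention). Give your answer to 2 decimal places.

84.40

Sorted: 49, 68, 84, 89, 95, 188, 207, 221, 227, 231, 236, 282, 285.
n = 13.
r = (22/100)·(13 + 1) = 3.08.
Rank 3 is 84 and rank 4 is 89.
Interpolate: 84 + 0.08·(89 − 84) = 84 + 0.08·5 = 84.4.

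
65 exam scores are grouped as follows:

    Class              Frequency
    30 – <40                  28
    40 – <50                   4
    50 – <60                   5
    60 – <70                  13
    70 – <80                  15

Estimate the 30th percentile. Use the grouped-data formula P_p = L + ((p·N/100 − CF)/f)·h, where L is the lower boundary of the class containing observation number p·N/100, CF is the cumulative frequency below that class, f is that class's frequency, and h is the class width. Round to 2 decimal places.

36.96

N = 65; target position k = 30/100 · 65 = 19.5.
Cumulative frequencies: 28, 32, 37, 50, 65.
Observation 19.5 falls in the class 30 – <40.
L = 30, CF = 0, f = 28, h = 10.
P30 = 30 + ((19.5 − 0)/28)·10 = 30 + 6.96429 = 36.9643.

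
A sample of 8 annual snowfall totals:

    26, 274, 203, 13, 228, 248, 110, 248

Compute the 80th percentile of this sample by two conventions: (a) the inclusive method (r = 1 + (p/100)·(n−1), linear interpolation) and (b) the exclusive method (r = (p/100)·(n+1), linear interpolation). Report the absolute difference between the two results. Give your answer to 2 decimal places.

Sorted: 13, 26, 110, 203, 228, 248, 248, 274.
n = 8.
(a) r = 6.6; between ranks 6 (248) and 7 (248): 248.
(b) r = 7.2; between ranks 7 (248) and 8 (274): 253.2.
|248 − 253.2| = 5.2.

5.20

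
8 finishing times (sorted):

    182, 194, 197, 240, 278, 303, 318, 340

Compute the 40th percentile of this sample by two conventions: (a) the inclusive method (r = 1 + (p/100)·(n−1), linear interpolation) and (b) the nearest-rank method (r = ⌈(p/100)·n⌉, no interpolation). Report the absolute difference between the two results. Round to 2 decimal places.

n = 8.
(a) r = 3.8; between ranks 3 (197) and 4 (240): 231.4.
(b) the nearest-rank method: rank 4 → 240.
|231.4 − 240| = 8.6.

8.60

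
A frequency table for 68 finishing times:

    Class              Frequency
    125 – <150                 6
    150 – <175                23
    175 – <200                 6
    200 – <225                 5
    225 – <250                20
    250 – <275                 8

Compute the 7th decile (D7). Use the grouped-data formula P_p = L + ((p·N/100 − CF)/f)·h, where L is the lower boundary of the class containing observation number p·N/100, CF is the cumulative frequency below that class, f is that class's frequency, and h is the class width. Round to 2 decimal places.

234.50

N = 68; target position k = 70/100 · 68 = 47.6.
Cumulative frequencies: 6, 29, 35, 40, 60, 68.
Observation 47.6 falls in the class 225 – <250.
L = 225, CF = 40, f = 20, h = 25.
P70 = 225 + ((47.6 − 40)/20)·25 = 225 + 9.5 = 234.5.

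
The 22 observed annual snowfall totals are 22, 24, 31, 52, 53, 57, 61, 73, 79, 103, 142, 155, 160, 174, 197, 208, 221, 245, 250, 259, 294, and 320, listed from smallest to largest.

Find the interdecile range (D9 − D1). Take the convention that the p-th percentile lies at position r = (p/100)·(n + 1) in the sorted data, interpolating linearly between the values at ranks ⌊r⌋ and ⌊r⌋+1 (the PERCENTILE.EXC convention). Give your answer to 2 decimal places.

257.40

n = 22.
P10: r = 2.3; ranks 2–3 are 24, 31; interpolating gives 26.1.
P90: r = 20.7; ranks 20–21 are 259, 294; interpolating gives 283.5.
Difference: 283.5 − 26.1 = 257.4.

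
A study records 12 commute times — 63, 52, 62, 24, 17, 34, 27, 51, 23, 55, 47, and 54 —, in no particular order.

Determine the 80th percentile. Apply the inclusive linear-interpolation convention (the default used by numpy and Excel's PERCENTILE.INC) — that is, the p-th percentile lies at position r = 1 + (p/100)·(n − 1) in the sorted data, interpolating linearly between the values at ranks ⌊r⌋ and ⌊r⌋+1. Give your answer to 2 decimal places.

54.80

Sorted: 17, 23, 24, 27, 34, 47, 51, 52, 54, 55, 62, 63.
n = 12.
r = 1 + (80/100)·(12 − 1) = 1 + 8.8 = 9.8.
Rank 9 is 54 and rank 10 is 55.
Interpolate: 54 + 0.8·(55 − 54) = 54 + 0.8·1 = 54.8.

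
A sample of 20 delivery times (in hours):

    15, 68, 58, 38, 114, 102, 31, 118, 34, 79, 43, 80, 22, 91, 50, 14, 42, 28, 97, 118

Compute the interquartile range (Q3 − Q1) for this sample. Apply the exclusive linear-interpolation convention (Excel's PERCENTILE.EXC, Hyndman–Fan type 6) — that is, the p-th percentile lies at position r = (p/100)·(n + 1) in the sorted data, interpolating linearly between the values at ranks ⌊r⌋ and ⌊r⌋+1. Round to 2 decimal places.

63.75

Sorted: 14, 15, 22, 28, 31, 34, 38, 42, 43, 50, 58, 68, 79, 80, 91, 97, 102, 114, 118, 118.
n = 20.
P25: r = 5.25; ranks 5–6 are 31, 34; interpolating gives 31.75.
P75: r = 15.75; ranks 15–16 are 91, 97; interpolating gives 95.5.
Difference: 95.5 − 31.75 = 63.75.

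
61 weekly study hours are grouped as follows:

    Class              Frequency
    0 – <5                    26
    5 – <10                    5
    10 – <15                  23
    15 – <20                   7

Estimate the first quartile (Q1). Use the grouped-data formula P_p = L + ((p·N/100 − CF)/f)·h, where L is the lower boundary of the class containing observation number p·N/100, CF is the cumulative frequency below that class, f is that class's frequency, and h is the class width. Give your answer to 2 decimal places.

2.93

N = 61; target position k = 25/100 · 61 = 15.25.
Cumulative frequencies: 26, 31, 54, 61.
Observation 15.25 falls in the class 0 – <5.
L = 0, CF = 0, f = 26, h = 5.
P25 = 0 + ((15.25 − 0)/26)·5 = 0 + 2.93269 = 2.93269.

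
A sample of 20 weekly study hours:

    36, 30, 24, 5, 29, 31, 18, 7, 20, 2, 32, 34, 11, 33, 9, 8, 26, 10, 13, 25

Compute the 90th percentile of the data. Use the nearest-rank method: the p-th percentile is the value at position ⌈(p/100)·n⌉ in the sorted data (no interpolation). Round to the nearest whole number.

Sorted: 2, 5, 7, 8, 9, 10, 11, 13, 18, 20, 24, 25, 26, 29, 30, 31, 32, 33, 34, 36.
n = 20.
Position = ⌈90/100 · 20⌉ = ⌈18⌉ = 18.
The value at rank 18 is 33.

33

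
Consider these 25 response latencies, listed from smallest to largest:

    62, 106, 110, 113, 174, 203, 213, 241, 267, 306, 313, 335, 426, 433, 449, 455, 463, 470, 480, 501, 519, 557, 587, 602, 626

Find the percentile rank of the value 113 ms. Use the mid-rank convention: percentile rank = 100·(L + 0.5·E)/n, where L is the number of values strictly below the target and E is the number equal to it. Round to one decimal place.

14.0

Count below 113: L = 3; count equal: E = 1; n = 25.
Percentile rank = 100·(3 + 0.5·1)/25 = 100·3.5/25 = 14.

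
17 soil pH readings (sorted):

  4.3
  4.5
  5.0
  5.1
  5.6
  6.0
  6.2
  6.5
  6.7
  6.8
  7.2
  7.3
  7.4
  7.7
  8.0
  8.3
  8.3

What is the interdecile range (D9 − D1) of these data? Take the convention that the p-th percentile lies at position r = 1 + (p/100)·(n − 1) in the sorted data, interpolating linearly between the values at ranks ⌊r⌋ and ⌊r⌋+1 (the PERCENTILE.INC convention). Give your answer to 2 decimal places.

3.32

n = 17.
P10: r = 2.6; ranks 2–3 are 4.5, 5.0; interpolating gives 4.8.
P90: r = 15.4; ranks 15–16 are 8.0, 8.3; interpolating gives 8.12.
Difference: 8.12 − 4.8 = 3.32.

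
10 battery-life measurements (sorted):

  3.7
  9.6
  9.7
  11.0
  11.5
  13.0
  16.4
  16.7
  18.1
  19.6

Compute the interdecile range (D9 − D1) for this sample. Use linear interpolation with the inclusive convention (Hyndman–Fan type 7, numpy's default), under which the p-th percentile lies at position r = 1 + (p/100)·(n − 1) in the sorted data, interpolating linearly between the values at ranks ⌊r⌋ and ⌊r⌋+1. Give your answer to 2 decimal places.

n = 10.
P10: r = 1.9; ranks 1–2 are 3.7, 9.6; interpolating gives 9.01.
P90: r = 9.1; ranks 9–10 are 18.1, 19.6; interpolating gives 18.25.
Difference: 18.25 − 9.01 = 9.24.

9.24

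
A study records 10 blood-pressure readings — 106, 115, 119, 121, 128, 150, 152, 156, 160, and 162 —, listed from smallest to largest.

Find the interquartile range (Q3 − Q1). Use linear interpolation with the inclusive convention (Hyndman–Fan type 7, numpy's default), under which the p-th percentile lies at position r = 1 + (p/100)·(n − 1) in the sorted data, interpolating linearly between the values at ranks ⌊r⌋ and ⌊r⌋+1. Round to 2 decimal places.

n = 10.
P25: r = 3.25; ranks 3–4 are 119, 121; interpolating gives 119.5.
P75: r = 7.75; ranks 7–8 are 152, 156; interpolating gives 155.
Difference: 155 − 119.5 = 35.5.

35.50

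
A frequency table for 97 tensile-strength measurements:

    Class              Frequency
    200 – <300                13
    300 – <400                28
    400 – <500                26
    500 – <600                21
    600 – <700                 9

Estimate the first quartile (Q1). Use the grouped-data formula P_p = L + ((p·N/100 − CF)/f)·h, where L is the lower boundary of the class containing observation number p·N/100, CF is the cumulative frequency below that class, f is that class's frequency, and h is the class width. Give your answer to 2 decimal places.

N = 97; target position k = 25/100 · 97 = 24.25.
Cumulative frequencies: 13, 41, 67, 88, 97.
Observation 24.25 falls in the class 300 – <400.
L = 300, CF = 13, f = 28, h = 100.
P25 = 300 + ((24.25 − 13)/28)·100 = 300 + 40.1786 = 340.179.

340.18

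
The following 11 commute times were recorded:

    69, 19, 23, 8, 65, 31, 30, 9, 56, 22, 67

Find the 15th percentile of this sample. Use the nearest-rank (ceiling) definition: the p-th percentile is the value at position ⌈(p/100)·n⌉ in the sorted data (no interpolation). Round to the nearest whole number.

Sorted: 8, 9, 19, 22, 23, 30, 31, 56, 65, 67, 69.
n = 11.
Position = ⌈15/100 · 11⌉ = ⌈1.65⌉ = 2.
The value at rank 2 is 9.

9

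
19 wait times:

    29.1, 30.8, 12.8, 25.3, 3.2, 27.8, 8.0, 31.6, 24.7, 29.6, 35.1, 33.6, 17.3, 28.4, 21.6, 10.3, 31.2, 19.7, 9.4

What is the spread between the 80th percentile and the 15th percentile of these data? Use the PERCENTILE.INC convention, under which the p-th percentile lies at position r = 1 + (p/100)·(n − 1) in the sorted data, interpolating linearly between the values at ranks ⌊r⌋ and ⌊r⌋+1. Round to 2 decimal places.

Sorted: 3.2, 8.0, 9.4, 10.3, 12.8, 17.3, 19.7, 21.6, 24.7, 25.3, 27.8, 28.4, 29.1, 29.6, 30.8, 31.2, 31.6, 33.6, 35.1.
n = 19.
P15: r = 3.7; ranks 3–4 are 9.4, 10.3; interpolating gives 10.03.
P80: r = 15.4; ranks 15–16 are 30.8, 31.2; interpolating gives 30.96.
Difference: 30.96 − 10.03 = 20.93.

20.93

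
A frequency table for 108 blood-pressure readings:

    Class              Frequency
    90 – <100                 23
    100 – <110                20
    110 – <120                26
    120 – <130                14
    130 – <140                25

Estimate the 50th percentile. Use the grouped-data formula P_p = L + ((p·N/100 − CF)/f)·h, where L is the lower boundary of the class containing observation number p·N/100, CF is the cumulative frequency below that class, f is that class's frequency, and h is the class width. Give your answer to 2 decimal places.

N = 108; target position k = 50/100 · 108 = 54.
Cumulative frequencies: 23, 43, 69, 83, 108.
Observation 54 falls in the class 110 – <120.
L = 110, CF = 43, f = 26, h = 10.
P50 = 110 + ((54 − 43)/26)·10 = 110 + 4.23077 = 114.231.

114.23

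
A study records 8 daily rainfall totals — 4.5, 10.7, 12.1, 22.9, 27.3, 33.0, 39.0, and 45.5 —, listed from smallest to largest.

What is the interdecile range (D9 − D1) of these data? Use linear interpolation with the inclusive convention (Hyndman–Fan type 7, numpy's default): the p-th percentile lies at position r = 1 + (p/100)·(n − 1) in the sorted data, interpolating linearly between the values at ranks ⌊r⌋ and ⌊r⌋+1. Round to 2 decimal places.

n = 8.
P10: r = 1.7; ranks 1–2 are 4.5, 10.7; interpolating gives 8.84.
P90: r = 7.3; ranks 7–8 are 39.0, 45.5; interpolating gives 40.95.
Difference: 40.95 − 8.84 = 32.11.

32.11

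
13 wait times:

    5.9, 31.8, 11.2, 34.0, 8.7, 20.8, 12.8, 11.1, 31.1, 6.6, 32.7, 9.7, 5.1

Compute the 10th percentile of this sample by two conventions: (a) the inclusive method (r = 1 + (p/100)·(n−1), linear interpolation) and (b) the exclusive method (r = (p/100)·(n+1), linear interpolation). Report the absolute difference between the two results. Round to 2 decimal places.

0.62

Sorted: 5.1, 5.9, 6.6, 8.7, 9.7, 11.1, 11.2, 12.8, 20.8, 31.1, 31.8, 32.7, 34.0.
n = 13.
(a) r = 2.2; between ranks 2 (5.9) and 3 (6.6): 6.04.
(b) r = 1.4; between ranks 1 (5.1) and 2 (5.9): 5.42.
|6.04 − 5.42| = 0.62.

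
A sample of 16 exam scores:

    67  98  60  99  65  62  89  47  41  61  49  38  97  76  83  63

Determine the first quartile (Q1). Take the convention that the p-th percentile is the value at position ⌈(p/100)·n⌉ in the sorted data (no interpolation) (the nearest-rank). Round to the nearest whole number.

49

Sorted: 38, 41, 47, 49, 60, 61, 62, 63, 65, 67, 76, 83, 89, 97, 98, 99.
n = 16.
Position = ⌈25/100 · 16⌉ = ⌈4⌉ = 4.
The value at rank 4 is 49.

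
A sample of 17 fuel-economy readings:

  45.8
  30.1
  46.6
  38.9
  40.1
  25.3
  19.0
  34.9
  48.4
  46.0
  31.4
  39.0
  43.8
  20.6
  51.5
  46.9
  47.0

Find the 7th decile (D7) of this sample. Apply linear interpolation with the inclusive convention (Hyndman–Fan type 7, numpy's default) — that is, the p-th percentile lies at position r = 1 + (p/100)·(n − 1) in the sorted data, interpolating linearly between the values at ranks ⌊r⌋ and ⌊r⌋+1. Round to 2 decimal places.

Sorted: 19.0, 20.6, 25.3, 30.1, 31.4, 34.9, 38.9, 39.0, 40.1, 43.8, 45.8, 46.0, 46.6, 46.9, 47.0, 48.4, 51.5.
n = 17.
r = 1 + (70/100)·(17 − 1) = 1 + 11.2 = 12.2.
Rank 12 is 46.0 and rank 13 is 46.6.
Interpolate: 46.0 + 0.2·(46.6 − 46.0) = 46.0 + 0.2·0.6 = 46.12.

46.12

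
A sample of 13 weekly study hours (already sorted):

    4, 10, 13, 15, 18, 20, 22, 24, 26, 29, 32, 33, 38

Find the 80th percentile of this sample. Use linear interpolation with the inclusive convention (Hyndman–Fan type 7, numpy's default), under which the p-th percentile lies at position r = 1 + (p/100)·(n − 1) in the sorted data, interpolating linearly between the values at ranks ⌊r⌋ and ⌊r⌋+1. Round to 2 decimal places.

n = 13.
r = 1 + (80/100)·(13 − 1) = 1 + 9.6 = 10.6.
Rank 10 is 29 and rank 11 is 32.
Interpolate: 29 + 0.6·(32 − 29) = 29 + 0.6·3 = 30.8.

30.80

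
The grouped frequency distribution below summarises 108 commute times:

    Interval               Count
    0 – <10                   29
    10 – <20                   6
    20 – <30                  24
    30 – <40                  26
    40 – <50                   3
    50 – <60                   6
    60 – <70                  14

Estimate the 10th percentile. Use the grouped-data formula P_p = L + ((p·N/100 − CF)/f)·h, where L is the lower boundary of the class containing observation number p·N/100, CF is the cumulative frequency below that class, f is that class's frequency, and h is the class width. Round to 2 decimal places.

N = 108; target position k = 10/100 · 108 = 10.8.
Cumulative frequencies: 29, 35, 59, 85, 88, 94, 108.
Observation 10.8 falls in the class 0 – <10.
L = 0, CF = 0, f = 29, h = 10.
P10 = 0 + ((10.8 − 0)/29)·10 = 0 + 3.72414 = 3.72414.

3.72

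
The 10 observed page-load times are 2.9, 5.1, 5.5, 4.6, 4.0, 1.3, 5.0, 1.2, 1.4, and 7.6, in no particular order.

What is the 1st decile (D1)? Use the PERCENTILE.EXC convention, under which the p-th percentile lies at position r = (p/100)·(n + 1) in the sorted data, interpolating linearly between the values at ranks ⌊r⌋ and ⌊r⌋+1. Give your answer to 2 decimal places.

1.21

Sorted: 1.2, 1.3, 1.4, 2.9, 4.0, 4.6, 5.0, 5.1, 5.5, 7.6.
n = 10.
r = (10/100)·(10 + 1) = 1.1.
Rank 1 is 1.2 and rank 2 is 1.3.
Interpolate: 1.2 + 0.1·(1.3 − 1.2) = 1.2 + 0.1·0.1 = 1.21.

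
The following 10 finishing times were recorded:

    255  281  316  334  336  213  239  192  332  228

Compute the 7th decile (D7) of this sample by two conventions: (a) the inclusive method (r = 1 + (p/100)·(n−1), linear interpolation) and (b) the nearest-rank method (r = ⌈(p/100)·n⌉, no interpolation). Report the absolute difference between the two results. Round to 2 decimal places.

4.80

Sorted: 192, 213, 228, 239, 255, 281, 316, 332, 334, 336.
n = 10.
(a) r = 7.3; between ranks 7 (316) and 8 (332): 320.8.
(b) the nearest-rank method: rank 7 → 316.
|320.8 − 316| = 4.8.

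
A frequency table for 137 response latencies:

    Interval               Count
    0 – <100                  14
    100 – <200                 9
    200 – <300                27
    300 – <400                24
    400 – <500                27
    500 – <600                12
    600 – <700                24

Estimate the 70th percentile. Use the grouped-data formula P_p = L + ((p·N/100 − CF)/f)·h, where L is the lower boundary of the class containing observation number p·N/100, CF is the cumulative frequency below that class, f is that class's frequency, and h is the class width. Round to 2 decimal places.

N = 137; target position k = 70/100 · 137 = 95.9.
Cumulative frequencies: 14, 23, 50, 74, 101, 113, 137.
Observation 95.9 falls in the class 400 – <500.
L = 400, CF = 74, f = 27, h = 100.
P70 = 400 + ((95.9 − 74)/27)·100 = 400 + 81.1111 = 481.111.

481.11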